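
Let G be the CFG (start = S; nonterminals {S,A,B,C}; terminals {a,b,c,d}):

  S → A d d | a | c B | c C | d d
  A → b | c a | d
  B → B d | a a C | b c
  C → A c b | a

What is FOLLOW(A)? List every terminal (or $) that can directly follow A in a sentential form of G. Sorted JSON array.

Compute FIRST by fixpoint:
iter 1:
  A via A→b: +{b}
  A via A→c a: +{c}
  A via A→d: +{d}
  B via B→a a C: +{a}
  B via B→b c: +{b}
  C via C→A c b: +{b,c,d}
  C via C→a: +{a}
  S via S→A d d: +{b,c,d}
  S via S→a: +{a}
  S: {a,b,c,d}  A: {b,c,d}  B: {a,b}  C: {a,b,c,d}
iter 2: done
  S: {a,b,c,d}  A: {b,c,d}  B: {a,b}  C: {a,b,c,d}

FOLLOW sets:
initialize: $ ∈ FOLLOW(S)
pass 1:
  B→B d: FOLLOW(B) ⊇ FIRST(d) = {d}; new: +{d}
  B→a a C: FOLLOW(C) ⊇ FOLLOW(B) ⊇ {d}; new: +{d}
  C→A c b: FOLLOW(A) ⊇ FIRST(c) = {c}; new: +{c}
  S→A d d: FOLLOW(A) ⊇ FIRST(d) = {d}; new: +{d}
  S→c B: FOLLOW(B) ⊇ FOLLOW(S) ⊇ {$}; new: +{$}
  S→c C: FOLLOW(C) ⊇ FOLLOW(S) ⊇ {$}; new: +{$}
  FOLLOW(S)={$}  FOLLOW(A)={c,d}  FOLLOW(B)={$,d}  FOLLOW(C)={$,d}
pass 2: (no change)
  FOLLOW(S)={$}  FOLLOW(A)={c,d}  FOLLOW(B)={$,d}  FOLLOW(C)={$,d}

FOLLOW(A) = ["c", "d"]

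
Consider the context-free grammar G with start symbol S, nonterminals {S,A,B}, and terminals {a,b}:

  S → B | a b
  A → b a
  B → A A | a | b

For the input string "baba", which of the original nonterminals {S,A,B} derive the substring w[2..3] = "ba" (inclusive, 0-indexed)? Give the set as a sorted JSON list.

Convert to CNF:
  S -> A A | T1 T0 | a | b
  A -> T0 T1
  B -> A A | a | b
  T0 -> b
  T1 -> a

CYK fill, restricted to cells inside w[2..3]:
  [2..2]={B,S,T0}  "b"  orig:{B,S}
  [3..3]={B,S,T1}  "a"  orig:{B,S}
  [2..3]={A}  "ba"

Original NTs in T[2,3] deriving "ba": ["A"]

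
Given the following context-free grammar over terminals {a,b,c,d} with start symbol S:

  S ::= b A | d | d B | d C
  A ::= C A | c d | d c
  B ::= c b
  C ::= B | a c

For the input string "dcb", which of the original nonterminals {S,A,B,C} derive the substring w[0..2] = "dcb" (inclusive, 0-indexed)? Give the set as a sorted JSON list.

CNF form of G:
  S -> T1 B | T1 C | T2 A | d
  A -> C A | T0 T1 | T1 T0
  B -> T0 T2
  C -> T0 T2 | T3 T0
  T0 -> c
  T1 -> d
  T2 -> b
  T3 -> a

CYK table (by increasing span) — only the sub-triangle for w[0..2]:
  [0..0]={S,T1}  "d"  orig:{S}
  [1..1]={T0}  "c"  orig:{}
  [2..2]={T2}  "b"  orig:{}
  [0..1]={A}  "dc"
  [1..2]={B,C}  "cb"
  [0..2]={S}  "dcb"

Original NTs in T[0,2] deriving "dcb": ["S"]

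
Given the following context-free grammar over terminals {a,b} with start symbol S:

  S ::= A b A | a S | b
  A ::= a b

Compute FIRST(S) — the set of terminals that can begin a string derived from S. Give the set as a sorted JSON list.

Compute FIRST by fixpoint:
round 1:
  A via A→a b: +{a}
  S via S→A b A: +{a}
  S via S→b: +{b}
  S: {a,b}  A: {a}
round 2: — fixpoint
  S: {a,b}  A: {a}

FIRST(S) = ["a", "b"]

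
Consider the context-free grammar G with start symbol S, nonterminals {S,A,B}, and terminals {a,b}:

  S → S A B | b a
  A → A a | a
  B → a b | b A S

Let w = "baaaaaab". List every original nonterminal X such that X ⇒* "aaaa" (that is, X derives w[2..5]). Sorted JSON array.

CNF form of G:
  S -> S X3 | T1 T0
  A -> A T0 | a
  B -> T0 T1 | T1 X2
  T0 -> a
  T1 -> b
  X2 -> A S
  X3 -> A B

CYK table (by increasing span), restricted to cells inside w[2..5]:
  cell(2,2) a: {A,T0}  orig:{A}
  cell(3,3) a: {A,T0}  orig:{A}
  cell(4,4) a: {A,T0}  orig:{A}
  cell(5,5) a: {A,T0}  orig:{A}
  cell(2,3) aa: {A}
  cell(3,4) aa: {A}
  cell(4,5) aa: {A}
  cell(2,4) aaa: {A}
  cell(3,5) aaa: {A}
  cell(2,5) aaaa: {A}

Original NTs in T[2,5] deriving "aaaa": ["A"]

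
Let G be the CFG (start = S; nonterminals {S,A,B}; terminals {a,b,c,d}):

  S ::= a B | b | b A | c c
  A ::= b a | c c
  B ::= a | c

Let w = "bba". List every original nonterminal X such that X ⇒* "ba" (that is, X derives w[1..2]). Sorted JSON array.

CNF form of G:
  S -> T0 A | T1 B | T2 T2 | b
  A -> T0 T1 | T2 T2
  B -> a | c
  T0 -> b
  T1 -> a
  T2 -> c

CYK table (by increasing span) (cells [i..j] with 1 ≤ i ≤ j ≤ 2 only):
  [1..1]={S,T0}  "b"  orig:{S}
  [2..2]={B,T1}  "a"  orig:{B}
  [1..2]={A}  "ba"

Original NTs in T[1,2] deriving "ba": ["A"]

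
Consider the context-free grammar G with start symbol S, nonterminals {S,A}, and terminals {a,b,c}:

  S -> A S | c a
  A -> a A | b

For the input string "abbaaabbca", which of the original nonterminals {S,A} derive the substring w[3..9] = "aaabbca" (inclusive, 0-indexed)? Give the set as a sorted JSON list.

Convert to CNF:
  S -> A S | T1 T0
  A -> T0 A | b
  T0 -> a
  T1 -> c

CYK table (by increasing span) — only the sub-triangle for w[3..9]:
  [3..3]={T0}  "a"  orig:{}
  [4..4]={T0}  "a"  orig:{}
  [5..5]={T0}  "a"  orig:{}
  [6..6]={A}  "b"
  [7..7]={A}  "b"
  [8..8]={T1}  "c"  orig:{}
  [9..9]={T0}  "a"  orig:{}
  [3..4]=∅  "aa"
  [4..5]=∅  "aa"
  [5..6]={A}  "ab"
  [6..7]=∅  "bb"
  [7..8]=∅  "bc"
  [8..9]={S}  "ca"
  [3..5]=∅  "aaa"
  [4..6]={A}  "aab"
  [5..7]=∅  "abb"
  [6..8]=∅  "bbc"
  [7..9]={S}  "bca"
  [3..6]={A}  "aaab"
  [4..7]=∅  "aabb"
  [5..8]=∅  "abbc"
  [6..9]={S}  "bbca"
  [3..7]=∅  "aaabb"
  [4..8]=∅  "aabbc"
  [5..9]={S}  "abbca"
  [3..8]=∅  "aaabbc"
  [4..9]={S}  "aabbca"
  [3..9]={S}  "aaabbca"

Original NTs in T[3,9] deriving "aaabbca": ["S"]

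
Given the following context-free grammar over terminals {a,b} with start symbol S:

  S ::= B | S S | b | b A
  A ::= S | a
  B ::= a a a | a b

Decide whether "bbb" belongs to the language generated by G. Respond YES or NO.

Convert to CNF:
  S -> S S | T0 T1 | T0 X4 | T1 A | b
  A -> S S | T0 T1 | T0 X2 | T1 A | a | b
  B -> T0 T1 | T0 X3
  T0 -> a
  T1 -> b
  X2 -> T0 T0
  X3 -> T0 T0
  X4 -> T0 T0

Fill CYK table bottom-up:
  [0..0]={A,S,T1}  "b"  orig:{A,S}
  [1..1]={A,S,T1}  "b"  orig:{A,S}
  [2..2]={A,S,T1}  "b"  orig:{A,S}
  [0..1]={A,S}  "bb"
  [1..2]={A,S}  "bb"
  [0..2]={A,S}  "bbb"

S ∈ T[0,2] ⇒ YES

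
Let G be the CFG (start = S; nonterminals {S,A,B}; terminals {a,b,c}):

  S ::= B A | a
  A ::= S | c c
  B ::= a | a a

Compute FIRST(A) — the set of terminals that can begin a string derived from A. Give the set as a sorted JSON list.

FIRST sets, iterate to fixpoint:
round 1:
  A via A→c c: +{c}
  B via B→a: +{a}
  S via S→B A: +{a}
  FIRST(S)={a}  FIRST(A)={c}  FIRST(B)={a}
round 2:
  A via A→S: +{a}
  FIRST(S)={a}  FIRST(A)={a,c}  FIRST(B)={a}
round 3: done
  FIRST(S)={a}  FIRST(A)={a,c}  FIRST(B)={a}

FIRST(A) = ["a", "c"]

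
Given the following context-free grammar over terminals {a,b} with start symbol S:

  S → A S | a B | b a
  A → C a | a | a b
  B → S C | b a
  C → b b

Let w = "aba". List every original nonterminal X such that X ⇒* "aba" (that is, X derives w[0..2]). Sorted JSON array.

Convert to CNF:
  S -> A S | T0 B | T1 T0
  A -> C T0 | T0 T1 | a
  B -> S C | T1 T0
  C -> T1 T1
  T0 -> a
  T1 -> b

CYK fill — only the sub-triangle for w[0..2]:
  [0..0]={A,T0}  "a"  orig:{A}
  [1..1]={T1}  "b"  orig:{}
  [2..2]={A,T0}  "a"  orig:{A}
  [0..1]={A}  "ab"
  [1..2]={B,S}  "ba"
  [0..2]={S}  "aba"

Original NTs in T[0,2] deriving "aba": ["S"]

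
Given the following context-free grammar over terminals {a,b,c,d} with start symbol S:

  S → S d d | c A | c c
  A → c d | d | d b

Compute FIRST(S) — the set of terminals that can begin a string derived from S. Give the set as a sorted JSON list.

FIRST sets, iterate to fixpoint:
iter 1:
  A via A→c d: +{c}
  A via A→d: +{d}
  S via S→c A: +{c}
  FIRST[S]={c}  FIRST[A]={c,d}
iter 2: (no change)
  FIRST[S]={c}  FIRST[A]={c,d}

FIRST(S) = ["c"]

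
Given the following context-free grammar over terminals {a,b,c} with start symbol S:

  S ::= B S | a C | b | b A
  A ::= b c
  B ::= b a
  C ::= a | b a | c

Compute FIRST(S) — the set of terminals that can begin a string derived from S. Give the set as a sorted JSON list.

Compute FIRST by fixpoint:
iter 1:
  A via A→b c: +{b}
  B via B→b a: +{b}
  C via C→a: +{a}
  C via C→b a: +{b}
  C via C→c: +{c}
  S via S→B S: +{b}
  S via S→a C: +{a}
  FIRST[S]={a,b}  FIRST[A]={b}  FIRST[B]={b}  FIRST[C]={a,b,c}
iter 2: (no change)
  FIRST[S]={a,b}  FIRST[A]={b}  FIRST[B]={b}  FIRST[C]={a,b,c}

FIRST(S) = ["a", "b"]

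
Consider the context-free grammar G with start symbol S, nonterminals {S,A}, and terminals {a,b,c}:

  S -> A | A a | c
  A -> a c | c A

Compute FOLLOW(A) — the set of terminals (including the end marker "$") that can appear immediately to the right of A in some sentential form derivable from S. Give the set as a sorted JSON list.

Compute FIRST by fixpoint:
iter 1:
  A via A→a c: +{a}
  A via A→c A: +{c}
  S via S→A: +{a,c}
  S: {a,c}  A: {a,c}
iter 2: done
  S: {a,c}  A: {a,c}

FOLLOW sets:
seed FOLLOW(S) with $
[1]
  S→A: FOLLOW(A) ⊇ FOLLOW(S) ⊇ {$}; new: +{$}
  S→A a: FOLLOW(A) ⊇ FIRST(a) = {a}; new: +{a}
  FOLLOW(S)={$}  FOLLOW(A)={$,a}
[2] — fixpoint
  FOLLOW(S)={$}  FOLLOW(A)={$,a}

FOLLOW(A) = ["$", "a"]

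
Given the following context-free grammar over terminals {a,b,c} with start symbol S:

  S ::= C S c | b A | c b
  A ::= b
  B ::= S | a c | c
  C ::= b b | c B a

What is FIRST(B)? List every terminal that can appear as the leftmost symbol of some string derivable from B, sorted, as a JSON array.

FIRST sets, iterate to fixpoint:
pass 1:
  A via A→b: +{b}
  B via B→a c: +{a}
  B via B→c: +{c}
  C via C→b b: +{b}
  C via C→c B a: +{c}
  S via S→C S c: +{b,c}
  FIRST(S)={b,c}  FIRST(A)={b}  FIRST(B)={a,c}  FIRST(C)={b,c}
pass 2:
  B via B→S: +{b}
  FIRST(S)={b,c}  FIRST(A)={b}  FIRST(B)={a,b,c}  FIRST(C)={b,c}
pass 3: (stable)
  FIRST(S)={b,c}  FIRST(A)={b}  FIRST(B)={a,b,c}  FIRST(C)={b,c}

FIRST(B) = ["a", "b", "c"]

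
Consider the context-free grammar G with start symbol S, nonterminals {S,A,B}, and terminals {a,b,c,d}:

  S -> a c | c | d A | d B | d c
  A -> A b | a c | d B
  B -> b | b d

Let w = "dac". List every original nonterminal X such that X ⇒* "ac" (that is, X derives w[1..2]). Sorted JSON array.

Convert to CNF:
  S -> T1 T2 | T3 A | T3 B | T3 T2 | c
  A -> A T0 | T1 T2 | T3 B
  B -> T0 T3 | b
  T0 -> b
  T1 -> a
  T2 -> c
  T3 -> d

CYK table (by increasing span), restricted to cells inside w[1..2]:
  cell(1,1) a: {T1}  orig:{}
  cell(2,2) c: {S,T2}  orig:{S}
  cell(1,2) ac: {A,S}

Original NTs in T[1,2] deriving "ac": ["A", "S"]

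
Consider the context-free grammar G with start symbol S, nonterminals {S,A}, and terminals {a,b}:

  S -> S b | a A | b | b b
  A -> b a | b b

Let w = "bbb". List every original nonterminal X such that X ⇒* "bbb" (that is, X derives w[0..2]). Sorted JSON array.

CNF form of G:
  S -> S T0 | T0 T0 | T1 A | b
  A -> T0 T0 | T0 T1
  T0 -> b
  T1 -> a

CYK table (by increasing span) (cells [i..j] with 0 ≤ i ≤ j ≤ 2 only):
  T[0,0] 'b' = {S,T0}  orig:{S}
  T[1,1] 'b' = {S,T0}  orig:{S}
  T[2,2] 'b' = {S,T0}  orig:{S}
  T[0,1] 'bb' = {A,S}
  T[1,2] 'bb' = {A,S}
  T[0,2] 'bbb' = {S}

Original NTs in T[0,2] deriving "bbb": ["S"]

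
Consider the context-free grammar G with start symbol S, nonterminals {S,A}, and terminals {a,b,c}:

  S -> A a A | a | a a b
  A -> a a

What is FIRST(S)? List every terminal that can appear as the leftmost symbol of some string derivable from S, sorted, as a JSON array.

FIRST sets, iterate to fixpoint:
pass 1:
  A via A→a a: +{a}
  S via S→A a A: +{a}
  FIRST[S]={a}  FIRST[A]={a}
pass 2: — fixpoint
  FIRST[S]={a}  FIRST[A]={a}

FIRST(S) = ["a"]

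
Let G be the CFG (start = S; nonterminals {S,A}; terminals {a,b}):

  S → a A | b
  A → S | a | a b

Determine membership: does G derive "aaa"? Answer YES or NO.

CNF form of G:
  S -> T0 A | b
  A -> T0 A | T0 T1 | a | b
  T0 -> a
  T1 -> b

CYK table (by increasing span):
  [0..0]={A,T0}  "a"  orig:{A}
  [1..1]={A,T0}  "a"  orig:{A}
  [2..2]={A,T0}  "a"  orig:{A}
  [0..1]={A,S}  "aa"
  [1..2]={A,S}  "aa"
  [0..2]={A,S}  "aaa"

S ∈ T[0,2] ⇒ YES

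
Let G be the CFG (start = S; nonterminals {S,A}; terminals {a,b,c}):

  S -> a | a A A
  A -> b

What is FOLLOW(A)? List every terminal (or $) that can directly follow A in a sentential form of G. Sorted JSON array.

Compute FIRST by fixpoint:
pass 1:
  A via A→b: +{b}
  S via S→a: +{a}
  S: {a}  A: {b}
pass 2: done
  S: {a}  A: {b}

FOLLOW sets:
seed FOLLOW(S) with $
iter 1:
  S→a A A: FOLLOW(A) ⊇ FIRST(A) = {b}; new: +{b}
  S→a A A: FOLLOW(A) ⊇ FOLLOW(S) ⊇ {$}; new: +{$}
  FOLLOW(S)={$}  FOLLOW(A)={$,b}
iter 2: (no change)
  FOLLOW(S)={$}  FOLLOW(A)={$,b}

FOLLOW(A) = ["$", "b"]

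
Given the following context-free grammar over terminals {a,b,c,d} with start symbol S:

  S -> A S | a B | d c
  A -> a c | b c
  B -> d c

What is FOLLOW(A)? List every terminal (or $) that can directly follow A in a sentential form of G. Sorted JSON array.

Compute FIRST by fixpoint:
iter 1:
  A via A→a c: +{a}
  A via A→b c: +{b}
  B via B→d c: +{d}
  S via S→A S: +{a,b}
  S via S→d c: +{d}
  S: {a,b,d}  A: {a,b}  B: {d}
iter 2: (stable)
  S: {a,b,d}  A: {a,b}  B: {d}

Compute FOLLOW by fixpoint:
initialize: $ ∈ FOLLOW(S)
[1]
  S→A S: FOLLOW(A) ⊇ FIRST(S) = {a,b,d}; new: +{a,b,d}
  S→a B: FOLLOW(B) ⊇ FOLLOW(S) ⊇ {$}; new: +{$}
  FOLLOW[S]={$}  FOLLOW[A]={a,b,d}  FOLLOW[B]={$}
[2] done
  FOLLOW[S]={$}  FOLLOW[A]={a,b,d}  FOLLOW[B]={$}

FOLLOW(A) = ["a", "b", "d"]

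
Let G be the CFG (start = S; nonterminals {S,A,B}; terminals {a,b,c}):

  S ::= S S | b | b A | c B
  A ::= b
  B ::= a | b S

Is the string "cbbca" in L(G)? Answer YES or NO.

CNF form of G:
  S -> S S | T0 A | T1 B | b
  A -> b
  B -> T0 S | a
  T0 -> b
  T1 -> c

CYK fill:
  [0..0]={T1}  "c"  orig:{}
  [1..1]={A,S,T0}  "b"  orig:{A,S}
  [2..2]={A,S,T0}  "b"  orig:{A,S}
  [3..3]={T1}  "c"  orig:{}
  [4..4]={B}  "a"
  [0..1]=∅  "cb"
  [1..2]={B,S}  "bb"
  [2..3]=∅  "bc"
  [3..4]={S}  "ca"
  [0..2]={S}  "cbb"
  [1..3]=∅  "bbc"
  [2..4]={B,S}  "bca"
  [0..3]=∅  "cbbc"
  [1..4]={B,S}  "bbca"
  [0..4]={S}  "cbbca"

S ∈ T[0,4] ⇒ YES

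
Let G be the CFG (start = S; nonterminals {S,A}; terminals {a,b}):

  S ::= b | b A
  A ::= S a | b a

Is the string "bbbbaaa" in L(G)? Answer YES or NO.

CNF form of G:
  S -> T1 A | b
  A -> S T0 | T1 T0
  T0 -> a
  T1 -> b

CYK fill:
  cell(0,0) b: {S,T1}  orig:{S}
  cell(1,1) b: {S,T1}  orig:{S}
  cell(2,2) b: {S,T1}  orig:{S}
  cell(3,3) b: {S,T1}  orig:{S}
  cell(4,4) a: {T0}  orig:{}
  cell(5,5) a: {T0}  orig:{}
  cell(6,6) a: {T0}  orig:{}
  cell(0,1) bb: ∅
  cell(1,2) bb: ∅
  cell(2,3) bb: ∅
  cell(3,4) ba: {A}
  cell(4,5) aa: ∅
  cell(5,6) aa: ∅
  cell(0,2) bbb: ∅
  cell(1,3) bbb: ∅
  cell(2,4) bba: {S}
  cell(3,5) baa: ∅
  cell(4,6) aaa: ∅
  cell(0,3) bbbb: ∅
  cell(1,4) bbba: ∅
  cell(2,5) bbaa: {A}
  cell(3,6) baaa: ∅
  cell(0,4) bbbba: ∅
  cell(1,5) bbbaa: {S}
  cell(2,6) bbaaa: ∅
  cell(0,5) bbbbaa: ∅
  cell(1,6) bbbaaa: {A}
  cell(0,6) bbbbaaa: {S}

S ∈ T[0,6] ⇒ YES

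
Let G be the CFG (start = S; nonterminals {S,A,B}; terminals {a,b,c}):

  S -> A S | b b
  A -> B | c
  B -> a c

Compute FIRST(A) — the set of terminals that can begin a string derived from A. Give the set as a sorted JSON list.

Compute FIRST by fixpoint:
round 1:
  A via A→c: +{c}
  B via B→a c: +{a}
  S via S→A S: +{c}
  S via S→b b: +{b}
  FIRST[S]={b,c}  FIRST[A]={c}  FIRST[B]={a}
round 2:
  A via A→B: +{a}
  S via S→A S: +{a}
  FIRST[S]={a,b,c}  FIRST[A]={a,c}  FIRST[B]={a}
round 3: done
  FIRST[S]={a,b,c}  FIRST[A]={a,c}  FIRST[B]={a}

FIRST(A) = ["a", "c"]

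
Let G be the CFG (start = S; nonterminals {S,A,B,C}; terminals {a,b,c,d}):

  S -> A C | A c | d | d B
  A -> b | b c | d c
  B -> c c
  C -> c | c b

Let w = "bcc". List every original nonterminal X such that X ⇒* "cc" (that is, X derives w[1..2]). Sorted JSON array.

CNF form of G:
  S -> A C | A T1 | T2 B | d
  A -> T0 T1 | T2 T1 | b
  B -> T1 T1
  C -> T1 T0 | c
  T0 -> b
  T1 -> c
  T2 -> d

CYK fill, restricted to cells inside w[1..2]:
  cell(1,1) c: {C,T1}  orig:{C}
  cell(2,2) c: {C,T1}  orig:{C}
  cell(1,2) cc: {B}

Original NTs in T[1,2] deriving "cc": ["B"]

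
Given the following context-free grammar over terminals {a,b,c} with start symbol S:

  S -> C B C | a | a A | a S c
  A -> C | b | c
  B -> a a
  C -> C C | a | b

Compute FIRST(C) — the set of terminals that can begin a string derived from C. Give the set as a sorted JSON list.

FIRST iteration:
round 1:
  A via A→b: +{b}
  A via A→c: +{c}
  B via B→a a: +{a}
  C via C→a: +{a}
  C via C→b: +{b}
  S via S→C B C: +{a,b}
  FIRST[S]={a,b}  FIRST[A]={b,c}  FIRST[B]={a}  FIRST[C]={a,b}
round 2:
  A via A→C: +{a}
  FIRST[S]={a,b}  FIRST[A]={a,b,c}  FIRST[B]={a}  FIRST[C]={a,b}
round 3: — fixpoint
  FIRST[S]={a,b}  FIRST[A]={a,b,c}  FIRST[B]={a}  FIRST[C]={a,b}

FIRST(C) = ["a", "b"]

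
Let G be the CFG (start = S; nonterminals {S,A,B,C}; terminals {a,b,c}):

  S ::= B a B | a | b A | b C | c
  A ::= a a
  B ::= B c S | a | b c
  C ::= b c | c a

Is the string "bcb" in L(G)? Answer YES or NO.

CNF form of G:
  S -> B X4 | T2 A | T2 C | a | c
  A -> T0 T0
  B -> B X3 | T2 T1 | a
  C -> T1 T0 | T2 T1
  T0 -> a
  T1 -> c
  T2 -> b
  X3 -> T1 S
  X4 -> T0 B

CYK fill:
  cell(0,0) b: {T2}  orig:{}
  cell(1,1) c: {S,T1}  orig:{S}
  cell(2,2) b: {T2}  orig:{}
  cell(0,1) bc: {B,C}
  cell(1,2) cb: ∅
  cell(0,2) bcb: ∅

S ∉ T[0,2] ⇒ NO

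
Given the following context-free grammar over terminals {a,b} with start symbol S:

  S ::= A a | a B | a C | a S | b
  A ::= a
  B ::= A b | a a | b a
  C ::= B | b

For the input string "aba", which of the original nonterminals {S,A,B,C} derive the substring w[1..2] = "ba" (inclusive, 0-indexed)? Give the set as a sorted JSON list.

CNF form of G:
  S -> A T1 | T1 B | T1 C | T1 S | b
  A -> a
  B -> A T0 | T0 T1 | T1 T1
  C -> A T0 | T0 T1 | T1 T1 | b
  T0 -> b
  T1 -> a

CYK fill (cells [i..j] with 1 ≤ i ≤ j ≤ 2 only):
  [1..1]={C,S,T0}  "b"  orig:{C,S}
  [2..2]={A,T1}  "a"  orig:{A}
  [1..2]={B,C}  "ba"

Original NTs in T[1,2] deriving "ba": ["B", "C"]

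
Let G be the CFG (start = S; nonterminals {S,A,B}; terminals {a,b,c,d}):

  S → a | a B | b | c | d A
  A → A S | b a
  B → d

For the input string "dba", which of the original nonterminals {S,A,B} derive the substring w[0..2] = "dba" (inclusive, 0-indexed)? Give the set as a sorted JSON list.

Convert to CNF:
  S -> T1 B | T2 A | a | b | c
  A -> A S | T0 T1
  B -> d
  T0 -> b
  T1 -> a
  T2 -> d

CYK table (by increasing span) — only the sub-triangle for w[0..2]:
  [0..0]={B,T2}  "d"  orig:{B}
  [1..1]={S,T0}  "b"  orig:{S}
  [2..2]={S,T1}  "a"  orig:{S}
  [0..1]=∅  "db"
  [1..2]={A}  "ba"
  [0..2]={S}  "dba"

Original NTs in T[0,2] deriving "dba": ["S"]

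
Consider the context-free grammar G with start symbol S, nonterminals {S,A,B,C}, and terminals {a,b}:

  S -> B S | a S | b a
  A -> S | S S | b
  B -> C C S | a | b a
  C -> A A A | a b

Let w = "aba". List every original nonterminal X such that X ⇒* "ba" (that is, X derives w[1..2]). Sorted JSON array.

CNF form of G:
  S -> B S | T0 S | T1 T0
  A -> B S | S S | T0 S | T1 T0 | b
  B -> C X2 | T1 T0 | a
  C -> A X3 | T0 T1
  T0 -> a
  T1 -> b
  X2 -> C S
  X3 -> A A

Fill CYK table bottom-up (cells [i..j] with 1 ≤ i ≤ j ≤ 2 only):
  [1..1]={A,T1}  "b"  orig:{A}
  [2..2]={B,T0}  "a"  orig:{B}
  [1..2]={A,B,S}  "ba"

Original NTs in T[1,2] deriving "ba": ["A", "B", "S"]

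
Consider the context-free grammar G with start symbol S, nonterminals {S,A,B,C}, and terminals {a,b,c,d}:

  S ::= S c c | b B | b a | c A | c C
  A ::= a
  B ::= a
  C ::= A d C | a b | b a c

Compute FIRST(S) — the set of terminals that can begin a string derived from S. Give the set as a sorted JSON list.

Compute FIRST by fixpoint:
[1]
  A via A→a: +{a}
  B via B→a: +{a}
  C via C→A d C: +{a}
  C via C→b a c: +{b}
  S via S→b B: +{b}
  S via S→c A: +{c}
  S: {b,c}  A: {a}  B: {a}  C: {a,b}
[2] — fixpoint
  S: {b,c}  A: {a}  B: {a}  C: {a,b}

FIRST(S) = ["b", "c"]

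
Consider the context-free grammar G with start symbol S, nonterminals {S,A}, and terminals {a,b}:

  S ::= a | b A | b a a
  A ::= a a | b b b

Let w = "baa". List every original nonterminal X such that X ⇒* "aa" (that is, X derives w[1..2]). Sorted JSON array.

CNF form of G:
  S -> T1 A | T1 X3 | a
  A -> T0 T0 | T1 X2
  T0 -> a
  T1 -> b
  X2 -> T1 T1
  X3 -> T0 T0

Fill CYK table bottom-up (cells [i..j] with 1 ≤ i ≤ j ≤ 2 only):
  T[1,1] 'a' = {S,T0}  orig:{S}
  T[2,2] 'a' = {S,T0}  orig:{S}
  T[1,2] 'aa' = {A,X3}  orig:{A}

Original NTs in T[1,2] deriving "aa": ["A"]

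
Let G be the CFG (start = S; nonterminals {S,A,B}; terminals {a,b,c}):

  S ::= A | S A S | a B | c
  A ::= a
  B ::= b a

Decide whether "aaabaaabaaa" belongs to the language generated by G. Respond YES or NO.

CNF form of G:
  S -> S X2 | T1 B | a | c
  A -> a
  B -> T0 T1
  T0 -> b
  T1 -> a
  X2 -> A S

Fill CYK table bottom-up:
  [0..0]={A,S,T1}  "a"  orig:{A,S}
  [1..1]={A,S,T1}  "a"  orig:{A,S}
  [2..2]={A,S,T1}  "a"  orig:{A,S}
  [3..3]={T0}  "b"  orig:{}
  [4..4]={A,S,T1}  "a"  orig:{A,S}
  [5..5]={A,S,T1}  "a"  orig:{A,S}
  [6..6]={A,S,T1}  "a"  orig:{A,S}
  [7..7]={T0}  "b"  orig:{}
  [8..8]={A,S,T1}  "a"  orig:{A,S}
  [9..9]={A,S,T1}  "a"  orig:{A,S}
  [10..10]={A,S,T1}  "a"  orig:{A,S}
  [0..1]={X2}  "aa"  orig:{}
  [1..2]={X2}  "aa"  orig:{}
  [2..3]=∅  "ab"
  [3..4]={B}  "ba"
  [4..5]={X2}  "aa"  orig:{}
  [5..6]={X2}  "aa"  orig:{}
  [6..7]=∅  "ab"
  [7..8]={B}  "ba"
  [8..9]={X2}  "aa"  orig:{}
  [9..10]={X2}  "aa"  orig:{}
  [0..2]={S}  "aaa"
  [1..3]=∅  "aab"
  [2..4]={S}  "aba"
  [3..5]=∅  "baa"
  [4..6]={S}  "aaa"
  [5..7]=∅  "aab"
  [6..8]={S}  "aba"
  [7..9]=∅  "baa"
  [8..10]={S}  "aaa"
  [0..3]=∅  "aaab"
  [1..4]={X2}  "aaba"  orig:{}
  [2..5]=∅  "abaa"
  [3..6]=∅  "baaa"
  [4..7]=∅  "aaab"
  [5..8]={X2}  "aaba"  orig:{}
  [6..9]=∅  "abaa"
  [7..10]=∅  "baaa"
  [0..4]={S}  "aaaba"
  [1..5]=∅  "aabaa"
  [2..6]={S}  "abaaa"
  [3..7]=∅  "baaab"
  [4..8]={S}  "aaaba"
  [5..9]=∅  "aabaa"
  [6..10]={S}  "abaaa"
  [0..5]=∅  "aaabaa"
  [1..6]={X2}  "aabaaa"  orig:{}
  [2..7]=∅  "abaaab"
  [3..8]=∅  "baaaba"
  [4..9]=∅  "aaabaa"
  [5..10]={X2}  "aabaaa"  orig:{}
  [0..6]={S}  "aaabaaa"
  [1..7]=∅  "aabaaab"
  [2..8]={S}  "abaaaba"
  [3..9]=∅  "baaabaa"
  [4..10]={S}  "aaabaaa"
  [0..7]=∅  "aaabaaab"
  [1..8]={X2}  "aabaaaba"  orig:{}
  [2..9]=∅  "abaaabaa"
  [3..10]=∅  "baaabaaa"
  [0..8]={S}  "aaabaaaba"
  [1..9]=∅  "aabaaabaa"
  [2..10]={S}  "abaaabaaa"
  [0..9]=∅  "aaabaaabaa"
  [1..10]={X2}  "aabaaabaaa"  orig:{}
  [0..10]={S}  "aaabaaabaaa"

S ∈ T[0,10] ⇒ YES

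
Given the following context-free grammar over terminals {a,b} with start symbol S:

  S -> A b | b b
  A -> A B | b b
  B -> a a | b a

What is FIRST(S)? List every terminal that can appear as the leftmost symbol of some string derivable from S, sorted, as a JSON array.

FIRST sets, iterate to fixpoint:
round 1:
  A via A→b b: +{b}
  B via B→a a: +{a}
  B via B→b a: +{b}
  S via S→A b: +{b}
  FIRST[S]={b}  FIRST[A]={b}  FIRST[B]={a,b}
round 2: (no change)
  FIRST[S]={b}  FIRST[A]={b}  FIRST[B]={a,b}

FIRST(S) = ["b"]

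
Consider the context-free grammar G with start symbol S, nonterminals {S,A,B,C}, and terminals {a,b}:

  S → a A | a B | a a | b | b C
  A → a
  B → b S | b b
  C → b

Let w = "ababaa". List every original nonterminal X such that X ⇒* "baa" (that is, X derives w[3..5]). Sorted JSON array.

CNF form of G:
  S -> T0 C | T1 A | T1 B | T1 T1 | b
  A -> a
  B -> T0 S | T0 T0
  C -> b
  T0 -> b
  T1 -> a

CYK table (by increasing span) (cells [i..j] with 3 ≤ i ≤ j ≤ 5 only):
  [3..3]={C,S,T0}  "b"  orig:{C,S}
  [4..4]={A,T1}  "a"  orig:{A}
  [5..5]={A,T1}  "a"  orig:{A}
  [3..4]=∅  "ba"
  [4..5]={S}  "aa"
  [3..5]={B}  "baa"

Original NTs in T[3,5] deriving "baa": ["B"]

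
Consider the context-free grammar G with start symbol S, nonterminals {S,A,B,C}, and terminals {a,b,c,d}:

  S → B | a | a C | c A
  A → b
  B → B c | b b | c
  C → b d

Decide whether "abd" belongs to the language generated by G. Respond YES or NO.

Convert to CNF:
  S -> B T0 | T0 A | T1 T1 | T3 C | a | c
  A -> b
  B -> B T0 | T1 T1 | c
  C -> T1 T2
  T0 -> c
  T1 -> b
  T2 -> d
  T3 -> a

CYK fill:
  [0..0]={S,T3}  "a"  orig:{S}
  [1..1]={A,T1}  "b"  orig:{A}
  [2..2]={T2}  "d"  orig:{}
  [0..1]=∅  "ab"
  [1..2]={C}  "bd"
  [0..2]={S}  "abd"

S ∈ T[0,2] ⇒ YES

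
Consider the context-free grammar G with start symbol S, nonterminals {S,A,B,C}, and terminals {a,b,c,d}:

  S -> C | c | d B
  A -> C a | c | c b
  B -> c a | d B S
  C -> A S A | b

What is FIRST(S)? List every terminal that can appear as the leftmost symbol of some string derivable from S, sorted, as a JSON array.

FIRST sets, iterate to fixpoint:
iter 1:
  A via A→c: +{c}
  B via B→c a: +{c}
  B via B→d B S: +{d}
  C via C→A S A: +{c}
  C via C→b: +{b}
  S via S→C: +{b,c}
  S via S→d B: +{d}
  FIRST[S]={b,c,d}  FIRST[A]={c}  FIRST[B]={c,d}  FIRST[C]={b,c}
iter 2:
  A via A→C a: +{b}
  FIRST[S]={b,c,d}  FIRST[A]={b,c}  FIRST[B]={c,d}  FIRST[C]={b,c}
iter 3: — fixpoint
  FIRST[S]={b,c,d}  FIRST[A]={b,c}  FIRST[B]={c,d}  FIRST[C]={b,c}

FIRST(S) = ["b", "c", "d"]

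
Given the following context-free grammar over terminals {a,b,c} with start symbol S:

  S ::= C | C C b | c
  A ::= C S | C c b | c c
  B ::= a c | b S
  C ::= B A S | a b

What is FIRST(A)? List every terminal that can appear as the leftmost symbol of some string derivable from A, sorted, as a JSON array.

FIRST sets, iterate to fixpoint:
round 1:
  A via A→c c: +{c}
  B via B→a c: +{a}
  B via B→b S: +{b}
  C via C→B A S: +{a,b}
  S via S→C: +{a,b}
  S via S→c: +{c}
  FIRST(S)={a,b,c}  FIRST(A)={c}  FIRST(B)={a,b}  FIRST(C)={a,b}
round 2:
  A via A→C S: +{a,b}
  FIRST(S)={a,b,c}  FIRST(A)={a,b,c}  FIRST(B)={a,b}  FIRST(C)={a,b}
round 3: done
  FIRST(S)={a,b,c}  FIRST(A)={a,b,c}  FIRST(B)={a,b}  FIRST(C)={a,b}

FIRST(A) = ["a", "b", "c"]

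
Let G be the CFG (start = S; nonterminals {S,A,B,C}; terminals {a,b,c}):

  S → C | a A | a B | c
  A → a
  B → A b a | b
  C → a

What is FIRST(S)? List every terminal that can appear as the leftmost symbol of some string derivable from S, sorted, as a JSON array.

FIRST sets, iterate to fixpoint:
iter 1:
  A via A→a: +{a}
  B via B→A b a: +{a}
  B via B→b: +{b}
  C via C→a: +{a}
  S via S→C: +{a}
  S via S→c: +{c}
  S: {a,c}  A: {a}  B: {a,b}  C: {a}
iter 2: (no change)
  S: {a,c}  A: {a}  B: {a,b}  C: {a}

FIRST(S) = ["a", "c"]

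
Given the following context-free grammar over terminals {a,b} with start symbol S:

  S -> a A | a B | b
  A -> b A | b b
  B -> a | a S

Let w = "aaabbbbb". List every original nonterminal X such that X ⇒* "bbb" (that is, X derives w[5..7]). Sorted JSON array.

Convert to CNF:
  S -> T1 A | T1 B | b
  A -> T0 A | T0 T0
  B -> T1 S | a
  T0 -> b
  T1 -> a

CYK table (by increasing span) — only the sub-triangle for w[5..7]:
  T[5,5] 'b' = {S,T0}  orig:{S}
  T[6,6] 'b' = {S,T0}  orig:{S}
  T[7,7] 'b' = {S,T0}  orig:{S}
  T[5,6] 'bb' = {A}
  T[6,7] 'bb' = {A}
  T[5,7] 'bbb' = {A}

Original NTs in T[5,7] deriving "bbb": ["A"]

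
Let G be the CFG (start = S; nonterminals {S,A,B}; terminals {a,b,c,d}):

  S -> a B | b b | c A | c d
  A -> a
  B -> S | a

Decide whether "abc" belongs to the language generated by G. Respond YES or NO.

Convert to CNF:
  S -> T0 B | T1 T1 | T2 A | T2 T3
  A -> a
  B -> T0 B | T1 T1 | T2 A | T2 T3 | a
  T0 -> a
  T1 -> b
  T2 -> c
  T3 -> d

Fill CYK table bottom-up:
  cell(0,0) a: {A,B,T0}  orig:{A,B}
  cell(1,1) b: {T1}  orig:{}
  cell(2,2) c: {T2}  orig:{}
  cell(0,1) ab: ∅
  cell(1,2) bc: ∅
  cell(0,2) abc: ∅

S ∉ T[0,2] ⇒ NO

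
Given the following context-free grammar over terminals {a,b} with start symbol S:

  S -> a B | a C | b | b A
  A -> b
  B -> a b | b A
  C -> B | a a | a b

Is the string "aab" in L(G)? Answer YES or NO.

Convert to CNF:
  S -> T0 B | T0 C | T1 A | b
  A -> b
  B -> T0 T1 | T1 A
  C -> T0 T0 | T0 T1 | T1 A
  T0 -> a
  T1 -> b

Fill CYK table bottom-up:
  [0..0]={T0}  "a"  orig:{}
  [1..1]={T0}  "a"  orig:{}
  [2..2]={A,S,T1}  "b"  orig:{A,S}
  [0..1]={C}  "aa"
  [1..2]={B,C}  "ab"
  [0..2]={S}  "aab"

S ∈ T[0,2] ⇒ YES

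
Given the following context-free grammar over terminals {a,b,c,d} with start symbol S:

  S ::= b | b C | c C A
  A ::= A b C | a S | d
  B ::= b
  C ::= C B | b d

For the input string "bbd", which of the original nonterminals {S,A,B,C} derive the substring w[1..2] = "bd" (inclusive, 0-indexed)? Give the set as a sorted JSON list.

CNF form of G:
  S -> T0 C | T3 X5 | b
  A -> A X4 | T1 S | d
  B -> b
  C -> C B | T0 T2
  T0 -> b
  T1 -> a
  T2 -> d
  T3 -> c
  X4 -> T0 C
  X5 -> C A

CYK fill — only the sub-triangle for w[1..2]:
  cell(1,1) b: {B,S,T0}  orig:{B,S}
  cell(2,2) d: {A,T2}  orig:{A}
  cell(1,2) bd: {C}

Original NTs in T[1,2] deriving "bd": ["C"]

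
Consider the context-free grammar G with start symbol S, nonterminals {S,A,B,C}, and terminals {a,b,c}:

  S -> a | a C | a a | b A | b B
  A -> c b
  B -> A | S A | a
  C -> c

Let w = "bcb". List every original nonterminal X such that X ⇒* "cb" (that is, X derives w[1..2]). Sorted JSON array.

CNF form of G:
  S -> T1 A | T1 B | T2 C | T2 T2 | a
  A -> T0 T1
  B -> S A | T0 T1 | a
  C -> c
  T0 -> c
  T1 -> b
  T2 -> a

CYK fill — only the sub-triangle for w[1..2]:
  [1..1]={C,T0}  "c"  orig:{C}
  [2..2]={T1}  "b"  orig:{}
  [1..2]={A,B}  "cb"

Original NTs in T[1,2] deriving "cb": ["A", "B"]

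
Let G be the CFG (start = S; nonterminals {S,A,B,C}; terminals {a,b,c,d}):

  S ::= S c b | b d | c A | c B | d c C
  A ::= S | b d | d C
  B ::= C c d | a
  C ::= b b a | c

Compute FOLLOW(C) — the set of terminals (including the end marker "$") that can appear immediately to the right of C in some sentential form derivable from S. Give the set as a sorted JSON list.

FIRST sets, iterate to fixpoint:
[1]
  A via A→b d: +{b}
  A via A→d C: +{d}
  B via B→a: +{a}
  C via C→b b a: +{b}
  C via C→c: +{c}
  S via S→b d: +{b}
  S via S→c A: +{c}
  S via S→d c C: +{d}
  S: {b,c,d}  A: {b,d}  B: {a}  C: {b,c}
[2]
  A via A→S: +{c}
  B via B→C c d: +{b,c}
  S: {b,c,d}  A: {b,c,d}  B: {a,b,c}  C: {b,c}
[3] (stable)
  S: {b,c,d}  A: {b,c,d}  B: {a,b,c}  C: {b,c}

FOLLOW iteration:
initialize: $ ∈ FOLLOW(S)
iter 1:
  B→C c d: FOLLOW(C) ⊇ FIRST(c) = {c}; new: +{c}
  S→S c b: FOLLOW(S) ⊇ FIRST(c) = {c}; new: +{c}
  S→c A: FOLLOW(A) ⊇ FOLLOW(S) ⊇ {$,c}; new: +{$,c}
  S→c B: FOLLOW(B) ⊇ FOLLOW(S) ⊇ {$,c}; new: +{$,c}
  S→d c C: FOLLOW(C) ⊇ FOLLOW(S) ⊇ {$,c}; new: +{$}
  FOLLOW(S)={$,c}  FOLLOW(A)={$,c}  FOLLOW(B)={$,c}  FOLLOW(C)={$,c}
iter 2: done
  FOLLOW(S)={$,c}  FOLLOW(A)={$,c}  FOLLOW(B)={$,c}  FOLLOW(C)={$,c}

FOLLOW(C) = ["$", "c"]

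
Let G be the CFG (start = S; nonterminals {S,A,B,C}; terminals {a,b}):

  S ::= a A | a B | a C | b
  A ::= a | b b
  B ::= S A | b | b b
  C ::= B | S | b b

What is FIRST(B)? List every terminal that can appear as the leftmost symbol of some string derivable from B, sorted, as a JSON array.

Compute FIRST by fixpoint:
[1]
  A via A→a: +{a}
  A via A→b b: +{b}
  B via B→b: +{b}
  C via C→B: +{b}
  S via S→a A: +{a}
  S via S→b: +{b}
  FIRST[S]={a,b}  FIRST[A]={a,b}  FIRST[B]={b}  FIRST[C]={b}
[2]
  B via B→S A: +{a}
  C via C→B: +{a}
  FIRST[S]={a,b}  FIRST[A]={a,b}  FIRST[B]={a,b}  FIRST[C]={a,b}
[3] done
  FIRST[S]={a,b}  FIRST[A]={a,b}  FIRST[B]={a,b}  FIRST[C]={a,b}

FIRST(B) = ["a", "b"]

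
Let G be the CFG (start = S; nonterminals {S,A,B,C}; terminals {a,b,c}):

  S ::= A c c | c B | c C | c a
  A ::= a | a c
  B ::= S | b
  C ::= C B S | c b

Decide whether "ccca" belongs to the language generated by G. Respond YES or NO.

Convert to CNF:
  S -> A X5 | T1 B | T1 C | T1 T0
  A -> T0 T1 | a
  B -> A X3 | T1 B | T1 C | T1 T0 | b
  C -> C X4 | T1 T2
  T0 -> a
  T1 -> c
  T2 -> b
  X3 -> T1 T1
  X4 -> B S
  X5 -> T1 T1

CYK fill:
  [0..0]={T1}  "c"  orig:{}
  [1..1]={T1}  "c"  orig:{}
  [2..2]={T1}  "c"  orig:{}
  [3..3]={A,T0}  "a"  orig:{A}
  [0..1]={X3,X5}  "cc"  orig:{}
  [1..2]={X3,X5}  "cc"  orig:{}
  [2..3]={B,S}  "ca"
  [0..2]=∅  "ccc"
  [1..3]={B,S}  "cca"
  [0..3]={B,S}  "ccca"

S ∈ T[0,3] ⇒ YES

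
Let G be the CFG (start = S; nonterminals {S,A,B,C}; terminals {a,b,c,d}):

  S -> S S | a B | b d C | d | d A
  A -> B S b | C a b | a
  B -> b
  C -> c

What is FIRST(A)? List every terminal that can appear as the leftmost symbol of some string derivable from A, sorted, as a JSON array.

FIRST iteration:
pass 1:
  A via A→a: +{a}
  B via B→b: +{b}
  C via C→c: +{c}
  S via S→a B: +{a}
  S via S→b d C: +{b}
  S via S→d: +{d}
  FIRST[S]={a,b,d}  FIRST[A]={a}  FIRST[B]={b}  FIRST[C]={c}
pass 2:
  A via A→B S b: +{b}
  A via A→C a b: +{c}
  FIRST[S]={a,b,d}  FIRST[A]={a,b,c}  FIRST[B]={b}  FIRST[C]={c}
pass 3: (no change)
  FIRST[S]={a,b,d}  FIRST[A]={a,b,c}  FIRST[B]={b}  FIRST[C]={c}

FIRST(A) = ["a", "b", "c"]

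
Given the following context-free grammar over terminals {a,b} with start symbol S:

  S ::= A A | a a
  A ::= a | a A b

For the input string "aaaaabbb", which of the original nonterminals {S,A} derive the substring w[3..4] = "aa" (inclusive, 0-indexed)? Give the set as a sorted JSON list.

Convert to CNF:
  S -> A A | T0 T0
  A -> T0 X2 | a
  T0 -> a
  T1 -> b
  X2 -> A T1

CYK table (by increasing span), restricted to cells inside w[3..4]:
  T[3,3] 'a' = {A,T0}  orig:{A}
  T[4,4] 'a' = {A,T0}  orig:{A}
  T[3,4] 'aa' = {S}

Original NTs in T[3,4] deriving "aa": ["S"]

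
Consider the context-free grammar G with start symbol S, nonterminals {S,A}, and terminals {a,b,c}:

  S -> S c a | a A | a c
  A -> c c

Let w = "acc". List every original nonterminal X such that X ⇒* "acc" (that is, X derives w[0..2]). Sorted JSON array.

Convert to CNF:
  S -> S X2 | T1 A | T1 T0
  A -> T0 T0
  T0 -> c
  T1 -> a
  X2 -> T0 T1

CYK fill (cells [i..j] with 0 ≤ i ≤ j ≤ 2 only):
  T[0,0] 'a' = {T1}  orig:{}
  T[1,1] 'c' = {T0}  orig:{}
  T[2,2] 'c' = {T0}  orig:{}
  T[0,1] 'ac' = {S}
  T[1,2] 'cc' = {A}
  T[0,2] 'acc' = {S}

Original NTs in T[0,2] deriving "acc": ["S"]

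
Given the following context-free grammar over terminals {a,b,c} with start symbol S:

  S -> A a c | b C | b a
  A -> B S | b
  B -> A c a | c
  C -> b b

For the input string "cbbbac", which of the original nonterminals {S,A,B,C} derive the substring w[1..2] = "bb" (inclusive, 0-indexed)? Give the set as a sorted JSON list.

Convert to CNF:
  S -> A X4 | T2 C | T2 T1
  A -> B S | b
  B -> A X3 | c
  C -> T2 T2
  T0 -> c
  T1 -> a
  T2 -> b
  X3 -> T0 T1
  X4 -> T1 T0

Fill CYK table bottom-up (cells [i..j] with 1 ≤ i ≤ j ≤ 2 only):
  T[1,1] 'b' = {A,T2}  orig:{A}
  T[2,2] 'b' = {A,T2}  orig:{A}
  T[1,2] 'bb' = {C}

Original NTs in T[1,2] deriving "bb": ["C"]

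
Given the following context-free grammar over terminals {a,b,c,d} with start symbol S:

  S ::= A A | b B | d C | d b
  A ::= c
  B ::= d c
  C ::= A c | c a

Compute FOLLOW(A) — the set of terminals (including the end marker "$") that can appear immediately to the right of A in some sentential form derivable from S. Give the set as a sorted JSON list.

Compute FIRST by fixpoint:
pass 1:
  A via A→c: +{c}
  B via B→d c: +{d}
  C via C→A c: +{c}
  S via S→A A: +{c}
  S via S→b B: +{b}
  S via S→d C: +{d}
  FIRST(S)={b,c,d}  FIRST(A)={c}  FIRST(B)={d}  FIRST(C)={c}
pass 2: — fixpoint
  FIRST(S)={b,c,d}  FIRST(A)={c}  FIRST(B)={d}  FIRST(C)={c}

FOLLOW sets:
FOLLOW(S) := {$}
round 1:
  C→A c: FOLLOW(A) ⊇ FIRST(c) = {c}; new: +{c}
  S→A A: FOLLOW(A) ⊇ FOLLOW(S) ⊇ {$}; new: +{$}
  S→b B: FOLLOW(B) ⊇ FOLLOW(S) ⊇ {$}; new: +{$}
  S→d C: FOLLOW(C) ⊇ FOLLOW(S) ⊇ {$}; new: +{$}
  S: {$}  A: {$,c}  B: {$}  C: {$}
round 2: done
  S: {$}  A: {$,c}  B: {$}  C: {$}

FOLLOW(A) = ["$", "c"]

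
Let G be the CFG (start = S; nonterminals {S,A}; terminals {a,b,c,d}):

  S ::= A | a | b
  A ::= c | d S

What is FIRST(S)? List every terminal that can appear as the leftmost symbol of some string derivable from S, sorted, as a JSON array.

FIRST sets, iterate to fixpoint:
iter 1:
  A via A→c: +{c}
  A via A→d S: +{d}
  S via S→A: +{c,d}
  S via S→a: +{a}
  S via S→b: +{b}
  FIRST[S]={a,b,c,d}  FIRST[A]={c,d}
iter 2: — fixpoint
  FIRST[S]={a,b,c,d}  FIRST[A]={c,d}

FIRST(S) = ["a", "b", "c", "d"]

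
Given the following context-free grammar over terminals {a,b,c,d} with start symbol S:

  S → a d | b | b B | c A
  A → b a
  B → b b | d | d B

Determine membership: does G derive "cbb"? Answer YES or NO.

Convert to CNF:
  S -> T0 B | T1 T2 | T3 A | b
  A -> T0 T1
  B -> T0 T0 | T2 B | d
  T0 -> b
  T1 -> a
  T2 -> d
  T3 -> c

Fill CYK table bottom-up:
  cell(0,0) c: {T3}  orig:{}
  cell(1,1) b: {S,T0}  orig:{S}
  cell(2,2) b: {S,T0}  orig:{S}
  cell(0,1) cb: ∅
  cell(1,2) bb: {B}
  cell(0,2) cbb: ∅

S ∉ T[0,2] ⇒ NO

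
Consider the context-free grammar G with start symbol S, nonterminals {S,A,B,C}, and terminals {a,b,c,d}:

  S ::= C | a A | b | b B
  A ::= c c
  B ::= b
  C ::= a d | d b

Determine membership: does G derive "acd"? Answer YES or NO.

CNF form of G:
  S -> T1 A | T1 T2 | T2 T3 | T3 B | b
  A -> T0 T0
  B -> b
  C -> T1 T2 | T2 T3
  T0 -> c
  T1 -> a
  T2 -> d
  T3 -> b

CYK fill:
  cell(0,0) a: {T1}  orig:{}
  cell(1,1) c: {T0}  orig:{}
  cell(2,2) d: {T2}  orig:{}
  cell(0,1) ac: ∅
  cell(1,2) cd: ∅
  cell(0,2) acd: ∅

S ∉ T[0,2] ⇒ NO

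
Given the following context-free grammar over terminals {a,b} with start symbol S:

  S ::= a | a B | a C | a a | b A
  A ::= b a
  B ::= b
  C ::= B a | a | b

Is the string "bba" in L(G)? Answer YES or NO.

Convert to CNF:
  S -> T0 A | T1 B | T1 C | T1 T1 | a
  A -> T0 T1
  B -> b
  C -> B T1 | a | b
  T0 -> b
  T1 -> a

Fill CYK table bottom-up:
  cell(0,0) b: {B,C,T0}  orig:{B,C}
  cell(1,1) b: {B,C,T0}  orig:{B,C}
  cell(2,2) a: {C,S,T1}  orig:{C,S}
  cell(0,1) bb: ∅
  cell(1,2) ba: {A,C}
  cell(0,2) bba: {S}

S ∈ T[0,2] ⇒ YES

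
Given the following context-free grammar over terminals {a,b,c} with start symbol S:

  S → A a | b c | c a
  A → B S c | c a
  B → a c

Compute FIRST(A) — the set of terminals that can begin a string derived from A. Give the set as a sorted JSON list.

Compute FIRST by fixpoint:
round 1:
  A via A→c a: +{c}
  B via B→a c: +{a}
  S via S→A a: +{c}
  S via S→b c: +{b}
  FIRST(S)={b,c}  FIRST(A)={c}  FIRST(B)={a}
round 2:
  A via A→B S c: +{a}
  S via S→A a: +{a}
  FIRST(S)={a,b,c}  FIRST(A)={a,c}  FIRST(B)={a}
round 3: (no change)
  FIRST(S)={a,b,c}  FIRST(A)={a,c}  FIRST(B)={a}

FIRST(A) = ["a", "c"]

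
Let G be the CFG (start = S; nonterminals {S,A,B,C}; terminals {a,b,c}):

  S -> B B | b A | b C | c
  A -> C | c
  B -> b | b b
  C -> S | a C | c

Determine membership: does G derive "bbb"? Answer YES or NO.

Convert to CNF:
  S -> B B | T1 A | T1 C | c
  A -> B B | T0 C | T1 A | T1 C | c
  B -> T1 T1 | b
  C -> B B | T0 C | T1 A | T1 C | c
  T0 -> a
  T1 -> b

CYK table (by increasing span):
  cell(0,0) b: {B,T1}  orig:{B}
  cell(1,1) b: {B,T1}  orig:{B}
  cell(2,2) b: {B,T1}  orig:{B}
  cell(0,1) bb: {A,B,C,S}
  cell(1,2) bb: {A,B,C,S}
  cell(0,2) bbb: {A,C,S}

S ∈ T[0,2] ⇒ YES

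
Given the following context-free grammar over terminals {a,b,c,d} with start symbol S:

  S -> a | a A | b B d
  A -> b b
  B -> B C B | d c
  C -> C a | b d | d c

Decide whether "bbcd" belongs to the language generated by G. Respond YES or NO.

Convert to CNF:
  S -> T0 X5 | T3 A | a
  A -> T0 T0
  B -> B X4 | T1 T2
  C -> C T3 | T0 T1 | T1 T2
  T0 -> b
  T1 -> d
  T2 -> c
  T3 -> a
  X4 -> C B
  X5 -> B T1

CYK table (by increasing span):
  T[0,0] 'b' = {T0}  orig:{}
  T[1,1] 'b' = {T0}  orig:{}
  T[2,2] 'c' = {T2}  orig:{}
  T[3,3] 'd' = {T1}  orig:{}
  T[0,1] 'bb' = {A}
  T[1,2] 'bc' = ∅
  T[2,3] 'cd' = ∅
  T[0,2] 'bbc' = ∅
  T[1,3] 'bcd' = ∅
  T[0,3] 'bbcd' = ∅

S ∉ T[0,3] ⇒ NO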